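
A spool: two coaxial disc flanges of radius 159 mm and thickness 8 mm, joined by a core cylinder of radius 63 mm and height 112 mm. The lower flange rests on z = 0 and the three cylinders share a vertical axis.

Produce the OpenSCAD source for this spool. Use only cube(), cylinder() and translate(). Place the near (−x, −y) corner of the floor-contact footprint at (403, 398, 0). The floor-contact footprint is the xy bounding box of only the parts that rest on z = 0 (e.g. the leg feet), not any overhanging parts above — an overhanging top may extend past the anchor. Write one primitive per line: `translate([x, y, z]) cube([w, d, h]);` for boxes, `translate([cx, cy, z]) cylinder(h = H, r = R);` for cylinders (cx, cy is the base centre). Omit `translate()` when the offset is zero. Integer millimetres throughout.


translate([562, 557, 0]) cylinder(h = 8, r = 159);
translate([562, 557, 8]) cylinder(h = 112, r = 63);
translate([562, 557, 120]) cylinder(h = 8, r = 159);


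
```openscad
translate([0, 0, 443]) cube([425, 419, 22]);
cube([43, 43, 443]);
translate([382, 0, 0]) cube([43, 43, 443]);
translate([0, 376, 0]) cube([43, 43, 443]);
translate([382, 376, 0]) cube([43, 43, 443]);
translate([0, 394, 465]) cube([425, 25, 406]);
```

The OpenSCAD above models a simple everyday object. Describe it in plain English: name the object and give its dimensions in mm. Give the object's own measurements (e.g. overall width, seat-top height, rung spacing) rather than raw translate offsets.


A chair. The seat is a 425×419×22 mm slab with its top at z = 465 mm, on four 43×43 mm corner legs (flush with the seat edges, standing on z = 0). A flat backrest 25 mm thick, 406 mm tall, spans the full seat width and rises from the seat top along its +y edge, rear face flush with the rear of the seat.


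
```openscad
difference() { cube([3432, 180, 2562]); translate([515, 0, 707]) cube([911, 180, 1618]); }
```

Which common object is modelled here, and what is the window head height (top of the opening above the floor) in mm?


A wall with a window opening. The window head height is 2325 mm.

A wall with a rectangular opening subtracted — a window. Sill at z = 707, opening 1618 mm tall, so the head is at 707 + 1618 = 2325 mm.


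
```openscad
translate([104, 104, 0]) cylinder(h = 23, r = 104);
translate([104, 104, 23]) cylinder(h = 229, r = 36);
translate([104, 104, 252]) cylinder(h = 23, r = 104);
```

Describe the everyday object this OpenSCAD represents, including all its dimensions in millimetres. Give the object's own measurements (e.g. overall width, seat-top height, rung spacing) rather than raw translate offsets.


A spool: two coaxial disc flanges of radius 104 mm and thickness 23 mm, joined by a core cylinder of radius 36 mm and height 229 mm. The lower flange rests on z = 0 and the three cylinders share a vertical axis.


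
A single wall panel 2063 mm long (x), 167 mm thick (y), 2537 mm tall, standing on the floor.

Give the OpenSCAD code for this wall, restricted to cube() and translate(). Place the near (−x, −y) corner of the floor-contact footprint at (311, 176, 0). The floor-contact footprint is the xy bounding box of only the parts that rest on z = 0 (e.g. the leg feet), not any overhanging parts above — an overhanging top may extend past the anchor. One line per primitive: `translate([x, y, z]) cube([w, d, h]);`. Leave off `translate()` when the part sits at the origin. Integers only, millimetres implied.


translate([311, 176, 0]) cube([2063, 167, 2537]);


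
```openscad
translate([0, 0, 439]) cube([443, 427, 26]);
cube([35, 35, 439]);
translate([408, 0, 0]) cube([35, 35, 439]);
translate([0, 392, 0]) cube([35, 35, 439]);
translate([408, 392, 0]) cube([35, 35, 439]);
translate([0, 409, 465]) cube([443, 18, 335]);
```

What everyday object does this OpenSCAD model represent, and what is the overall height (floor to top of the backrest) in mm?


A chair. The overall height is 800 mm.

A slab on four corner posts with a tall panel at the back — a chair. The seat slab sits at z = 439 with thickness 26, and the 335 mm backrest starts at the seat top, so the overall height is 439 + 26 + 335 = 800 mm.


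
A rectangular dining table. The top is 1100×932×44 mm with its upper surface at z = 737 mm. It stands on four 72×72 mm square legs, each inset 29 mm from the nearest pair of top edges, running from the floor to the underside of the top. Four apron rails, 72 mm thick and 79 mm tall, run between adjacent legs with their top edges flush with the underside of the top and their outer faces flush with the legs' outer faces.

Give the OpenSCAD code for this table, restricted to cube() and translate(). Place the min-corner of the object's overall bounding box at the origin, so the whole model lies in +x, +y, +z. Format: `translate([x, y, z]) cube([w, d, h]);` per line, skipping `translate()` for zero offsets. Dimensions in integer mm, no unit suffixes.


translate([0, 0, 693]) cube([1100, 932, 44]);
translate([29, 29, 0]) cube([72, 72, 693]);
translate([999, 29, 0]) cube([72, 72, 693]);
translate([29, 831, 0]) cube([72, 72, 693]);
translate([999, 831, 0]) cube([72, 72, 693]);
translate([101, 29, 614]) cube([898, 72, 79]);
translate([101, 831, 614]) cube([898, 72, 79]);
translate([29, 101, 614]) cube([72, 730, 79]);
translate([999, 101, 614]) cube([72, 730, 79]);


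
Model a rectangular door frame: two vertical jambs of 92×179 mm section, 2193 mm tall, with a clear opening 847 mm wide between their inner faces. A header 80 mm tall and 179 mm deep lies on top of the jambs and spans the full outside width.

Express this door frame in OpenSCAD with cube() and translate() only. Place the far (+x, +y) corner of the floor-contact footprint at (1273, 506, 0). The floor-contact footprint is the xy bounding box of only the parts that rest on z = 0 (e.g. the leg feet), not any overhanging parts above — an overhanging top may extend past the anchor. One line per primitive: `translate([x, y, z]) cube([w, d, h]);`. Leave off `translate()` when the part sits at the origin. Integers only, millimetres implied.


translate([242, 327, 0]) cube([92, 179, 2193]);
translate([1181, 327, 0]) cube([92, 179, 2193]);
translate([242, 327, 2193]) cube([1031, 179, 80]);


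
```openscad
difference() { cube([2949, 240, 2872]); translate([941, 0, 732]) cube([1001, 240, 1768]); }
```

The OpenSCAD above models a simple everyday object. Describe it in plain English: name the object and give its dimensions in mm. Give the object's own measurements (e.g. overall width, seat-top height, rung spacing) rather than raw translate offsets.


A wall 2949 mm long (x), 240 mm thick (y), 2872 mm tall, with a rectangular window opening cut through it. The opening is 1001 mm wide and 1768 mm tall; its sill is at z = 732 mm and its near (−x) edge is 941 mm from the wall's −x end. The opening passes through the full wall thickness.


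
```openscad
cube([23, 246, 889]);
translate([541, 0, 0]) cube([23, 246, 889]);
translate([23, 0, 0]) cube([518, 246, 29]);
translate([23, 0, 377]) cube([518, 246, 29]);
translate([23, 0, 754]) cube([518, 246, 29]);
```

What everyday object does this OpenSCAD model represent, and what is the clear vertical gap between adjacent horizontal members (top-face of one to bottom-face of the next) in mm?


A bookshelf. The clear shelf gap is 348 mm.

Two tall side panels with 3 horizontal boards between them — a bookshelf. The first two shelf undersides are at z = 0 and z = 377; with shelf thickness 29, the clear gap is 377 − 0 − 29 = 348 mm.


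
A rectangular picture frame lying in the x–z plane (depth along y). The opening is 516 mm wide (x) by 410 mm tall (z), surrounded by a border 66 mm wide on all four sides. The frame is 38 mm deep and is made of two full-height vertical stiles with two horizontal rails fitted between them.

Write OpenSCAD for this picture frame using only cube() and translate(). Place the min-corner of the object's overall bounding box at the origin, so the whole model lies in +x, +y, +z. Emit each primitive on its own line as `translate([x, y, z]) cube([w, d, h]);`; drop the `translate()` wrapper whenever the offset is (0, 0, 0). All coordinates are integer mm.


cube([66, 38, 542]);
translate([582, 0, 0]) cube([66, 38, 542]);
translate([66, 0, 0]) cube([516, 38, 66]);
translate([66, 0, 476]) cube([516, 38, 66]);


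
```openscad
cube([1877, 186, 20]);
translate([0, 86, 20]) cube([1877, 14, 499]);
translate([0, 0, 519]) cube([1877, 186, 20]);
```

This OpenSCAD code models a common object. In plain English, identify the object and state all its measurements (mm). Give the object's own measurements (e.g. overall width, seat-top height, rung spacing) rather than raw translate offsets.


An I-beam lying along x, 1877 mm long. Overall section height 539 mm. Two flanges 186 mm wide (y) and 20 mm thick, one on the floor and one at the top; a web 14 mm thick runs between them, centred on the flange width.


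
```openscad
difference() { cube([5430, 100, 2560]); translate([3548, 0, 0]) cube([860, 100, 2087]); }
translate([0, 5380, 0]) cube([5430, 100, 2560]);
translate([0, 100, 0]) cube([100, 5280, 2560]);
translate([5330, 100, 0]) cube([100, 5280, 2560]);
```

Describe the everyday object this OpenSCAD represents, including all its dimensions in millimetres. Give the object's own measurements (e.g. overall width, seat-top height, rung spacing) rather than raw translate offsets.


A single room: four walls, each 2560 mm tall and 100 mm thick, enclosing an outside footprint 5430×5480 mm (x × y), no floor or roof. The front and back walls (−y and +y sides) run the full x-width; the side walls fit between their inner faces. A door opening 860 mm wide and 2087 mm tall is cut through the front wall from the floor up, its −x edge 3548 mm from the wall's −x end.


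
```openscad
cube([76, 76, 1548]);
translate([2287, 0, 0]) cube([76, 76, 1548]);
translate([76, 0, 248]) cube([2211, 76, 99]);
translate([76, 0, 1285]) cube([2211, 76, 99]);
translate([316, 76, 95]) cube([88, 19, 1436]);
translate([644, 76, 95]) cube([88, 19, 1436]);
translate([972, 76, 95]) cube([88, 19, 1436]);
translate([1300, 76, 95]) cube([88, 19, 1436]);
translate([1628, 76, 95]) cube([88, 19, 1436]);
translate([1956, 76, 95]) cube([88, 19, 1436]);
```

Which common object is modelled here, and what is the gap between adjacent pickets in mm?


A fence section. The picket gap is 240 mm.

Two posts, two rails, 6 pickets — a fence section. Span 2211 mm holds 6 pickets of 88 mm with 7 equal gaps: ⌊(2211 − 6·88) / 7⌋ = 240 mm.


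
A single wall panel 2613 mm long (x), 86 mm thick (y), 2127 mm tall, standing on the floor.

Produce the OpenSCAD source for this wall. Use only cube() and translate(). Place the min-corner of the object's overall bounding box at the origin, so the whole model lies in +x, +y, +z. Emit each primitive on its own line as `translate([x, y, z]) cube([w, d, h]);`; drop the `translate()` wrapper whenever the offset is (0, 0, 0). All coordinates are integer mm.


cube([2613, 86, 2127]);


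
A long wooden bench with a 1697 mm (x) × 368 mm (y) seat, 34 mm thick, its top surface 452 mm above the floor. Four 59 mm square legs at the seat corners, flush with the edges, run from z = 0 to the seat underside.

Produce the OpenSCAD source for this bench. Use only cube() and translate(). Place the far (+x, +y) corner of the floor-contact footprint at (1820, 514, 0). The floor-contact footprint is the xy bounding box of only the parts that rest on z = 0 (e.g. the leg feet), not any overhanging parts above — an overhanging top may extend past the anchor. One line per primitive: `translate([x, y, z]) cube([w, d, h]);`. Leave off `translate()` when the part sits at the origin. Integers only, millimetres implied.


translate([123, 146, 418]) cube([1697, 368, 34]);
translate([123, 146, 0]) cube([59, 59, 418]);
translate([123, 455, 0]) cube([59, 59, 418]);
translate([1761, 146, 0]) cube([59, 59, 418]);
translate([1761, 455, 0]) cube([59, 59, 418]);


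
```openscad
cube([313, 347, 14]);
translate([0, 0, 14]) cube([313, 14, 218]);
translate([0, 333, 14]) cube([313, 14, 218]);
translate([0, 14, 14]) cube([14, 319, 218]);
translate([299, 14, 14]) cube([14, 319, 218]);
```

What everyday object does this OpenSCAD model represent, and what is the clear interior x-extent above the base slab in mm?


An open box. The internal width is 285 mm.

A 313×347 base slab with four walls standing on it — an open box. The base is 313 mm wide and the walls are 14 mm thick, so the internal width is 313 − 2 × 14 = 285 mm.


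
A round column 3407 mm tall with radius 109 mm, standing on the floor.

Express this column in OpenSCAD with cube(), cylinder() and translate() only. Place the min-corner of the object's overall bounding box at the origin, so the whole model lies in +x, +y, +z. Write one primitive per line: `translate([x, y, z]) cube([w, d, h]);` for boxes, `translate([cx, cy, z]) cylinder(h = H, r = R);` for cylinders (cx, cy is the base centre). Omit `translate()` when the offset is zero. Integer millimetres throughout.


translate([109, 109, 0]) cylinder(h = 3407, r = 109);


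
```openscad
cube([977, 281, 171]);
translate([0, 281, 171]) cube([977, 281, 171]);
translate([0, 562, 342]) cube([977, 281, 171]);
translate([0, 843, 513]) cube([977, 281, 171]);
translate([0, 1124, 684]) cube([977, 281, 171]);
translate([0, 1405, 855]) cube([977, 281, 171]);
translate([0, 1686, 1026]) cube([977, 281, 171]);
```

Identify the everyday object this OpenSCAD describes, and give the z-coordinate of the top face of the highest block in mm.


A staircase. The total rise is 1197 mm.

7 identical blocks, each offset up and back from the previous — a staircase. Each step is 171 mm tall and there are 7 of them, so the total rise is 7 × 171 = 1197 mm.


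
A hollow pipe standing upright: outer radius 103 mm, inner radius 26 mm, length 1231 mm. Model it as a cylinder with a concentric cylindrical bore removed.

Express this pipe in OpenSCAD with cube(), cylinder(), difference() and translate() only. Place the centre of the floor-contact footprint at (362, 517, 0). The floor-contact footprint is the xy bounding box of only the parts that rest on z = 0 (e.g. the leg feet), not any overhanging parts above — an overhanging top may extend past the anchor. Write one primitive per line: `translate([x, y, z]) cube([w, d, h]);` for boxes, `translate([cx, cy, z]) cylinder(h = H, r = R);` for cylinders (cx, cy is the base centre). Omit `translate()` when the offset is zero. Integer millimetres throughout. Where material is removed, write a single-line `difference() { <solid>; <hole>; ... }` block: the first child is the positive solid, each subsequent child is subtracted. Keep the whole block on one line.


difference() { translate([362, 517, 0]) cylinder(h = 1231, r = 103); translate([362, 517, 0]) cylinder(h = 1231, r = 26); }


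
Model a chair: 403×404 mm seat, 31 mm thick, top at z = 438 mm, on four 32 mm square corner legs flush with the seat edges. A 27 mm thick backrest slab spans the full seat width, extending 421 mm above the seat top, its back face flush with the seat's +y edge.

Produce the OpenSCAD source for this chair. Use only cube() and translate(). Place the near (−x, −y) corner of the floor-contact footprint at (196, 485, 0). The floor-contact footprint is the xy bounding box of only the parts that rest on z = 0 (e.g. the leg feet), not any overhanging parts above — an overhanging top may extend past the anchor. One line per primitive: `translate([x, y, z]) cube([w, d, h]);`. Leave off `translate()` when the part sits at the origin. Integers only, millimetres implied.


translate([196, 485, 407]) cube([403, 404, 31]);
translate([196, 485, 0]) cube([32, 32, 407]);
translate([567, 485, 0]) cube([32, 32, 407]);
translate([196, 857, 0]) cube([32, 32, 407]);
translate([567, 857, 0]) cube([32, 32, 407]);
translate([196, 862, 438]) cube([403, 27, 421]);


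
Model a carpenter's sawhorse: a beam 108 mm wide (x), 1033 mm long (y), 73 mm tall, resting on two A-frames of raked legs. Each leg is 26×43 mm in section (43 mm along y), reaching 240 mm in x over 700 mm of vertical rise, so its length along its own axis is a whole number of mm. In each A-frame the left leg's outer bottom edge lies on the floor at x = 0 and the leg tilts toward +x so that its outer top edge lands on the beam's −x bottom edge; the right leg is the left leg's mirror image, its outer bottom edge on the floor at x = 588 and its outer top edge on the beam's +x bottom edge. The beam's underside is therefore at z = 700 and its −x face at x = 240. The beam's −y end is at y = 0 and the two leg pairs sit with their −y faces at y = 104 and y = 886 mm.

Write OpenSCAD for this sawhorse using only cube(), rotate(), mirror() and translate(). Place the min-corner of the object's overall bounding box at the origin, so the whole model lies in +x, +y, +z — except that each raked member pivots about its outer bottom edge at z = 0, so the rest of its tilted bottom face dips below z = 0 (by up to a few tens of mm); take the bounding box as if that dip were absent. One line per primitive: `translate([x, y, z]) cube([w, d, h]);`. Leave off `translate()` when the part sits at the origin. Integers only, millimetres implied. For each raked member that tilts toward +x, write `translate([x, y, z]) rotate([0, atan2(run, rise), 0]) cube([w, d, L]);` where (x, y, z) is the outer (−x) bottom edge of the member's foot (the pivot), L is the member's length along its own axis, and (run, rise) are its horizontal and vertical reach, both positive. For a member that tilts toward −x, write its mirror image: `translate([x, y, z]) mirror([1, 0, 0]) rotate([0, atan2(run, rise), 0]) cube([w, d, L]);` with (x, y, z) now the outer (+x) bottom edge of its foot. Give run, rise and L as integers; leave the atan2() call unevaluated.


translate([240, 0, 700]) cube([108, 1033, 73]);
translate([0, 104, 0]) rotate([0, atan2(240, 700), 0]) cube([26, 43, 740]);
translate([588, 104, 0]) mirror([1, 0, 0]) rotate([0, atan2(240, 700), 0]) cube([26, 43, 740]);
translate([0, 886, 0]) rotate([0, atan2(240, 700), 0]) cube([26, 43, 740]);
translate([588, 886, 0]) mirror([1, 0, 0]) rotate([0, atan2(240, 700), 0]) cube([26, 43, 740]);


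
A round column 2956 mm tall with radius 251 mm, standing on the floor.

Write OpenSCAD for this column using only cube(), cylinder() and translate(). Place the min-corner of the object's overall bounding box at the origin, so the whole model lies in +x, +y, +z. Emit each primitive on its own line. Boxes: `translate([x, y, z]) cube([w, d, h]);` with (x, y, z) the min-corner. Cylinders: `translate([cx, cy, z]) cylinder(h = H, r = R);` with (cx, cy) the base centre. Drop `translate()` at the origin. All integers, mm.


translate([251, 251, 0]) cylinder(h = 2956, r = 251);


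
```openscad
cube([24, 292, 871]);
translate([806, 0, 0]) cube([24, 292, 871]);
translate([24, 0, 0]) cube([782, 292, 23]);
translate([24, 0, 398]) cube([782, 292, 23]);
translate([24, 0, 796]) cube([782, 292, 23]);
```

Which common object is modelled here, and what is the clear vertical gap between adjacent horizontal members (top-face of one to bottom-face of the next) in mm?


A bookshelf. The clear shelf gap is 375 mm.

Two tall side panels with 3 horizontal boards between them — a bookshelf. The first two shelf undersides are at z = 0 and z = 398; with shelf thickness 23, the clear gap is 398 − 0 − 23 = 375 mm.


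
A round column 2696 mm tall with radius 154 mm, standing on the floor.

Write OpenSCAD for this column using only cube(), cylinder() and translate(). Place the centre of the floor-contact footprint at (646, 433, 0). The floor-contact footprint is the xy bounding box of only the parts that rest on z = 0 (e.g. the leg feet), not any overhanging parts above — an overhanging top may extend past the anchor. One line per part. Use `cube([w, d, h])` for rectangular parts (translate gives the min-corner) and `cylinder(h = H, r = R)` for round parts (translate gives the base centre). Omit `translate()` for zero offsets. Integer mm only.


translate([646, 433, 0]) cylinder(h = 2696, r = 154);


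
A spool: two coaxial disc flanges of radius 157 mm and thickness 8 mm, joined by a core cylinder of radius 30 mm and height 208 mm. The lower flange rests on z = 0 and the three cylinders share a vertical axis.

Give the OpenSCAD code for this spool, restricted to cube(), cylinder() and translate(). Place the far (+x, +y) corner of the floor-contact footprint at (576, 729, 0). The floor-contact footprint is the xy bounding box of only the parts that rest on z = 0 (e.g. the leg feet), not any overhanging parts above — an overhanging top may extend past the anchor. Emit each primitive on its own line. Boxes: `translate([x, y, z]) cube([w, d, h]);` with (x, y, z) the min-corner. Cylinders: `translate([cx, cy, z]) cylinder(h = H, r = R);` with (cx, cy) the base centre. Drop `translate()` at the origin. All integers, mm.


translate([419, 572, 0]) cylinder(h = 8, r = 157);
translate([419, 572, 8]) cylinder(h = 208, r = 30);
translate([419, 572, 216]) cylinder(h = 8, r = 157);


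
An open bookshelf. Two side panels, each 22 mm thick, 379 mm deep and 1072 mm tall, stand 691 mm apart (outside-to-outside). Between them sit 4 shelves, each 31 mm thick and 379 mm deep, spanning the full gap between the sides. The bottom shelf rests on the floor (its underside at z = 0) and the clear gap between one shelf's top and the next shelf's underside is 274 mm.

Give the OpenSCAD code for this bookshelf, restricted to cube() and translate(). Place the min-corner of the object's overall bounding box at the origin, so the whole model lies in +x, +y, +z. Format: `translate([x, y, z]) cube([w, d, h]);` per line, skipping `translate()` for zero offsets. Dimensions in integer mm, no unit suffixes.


cube([22, 379, 1072]);
translate([669, 0, 0]) cube([22, 379, 1072]);
translate([22, 0, 0]) cube([647, 379, 31]);
translate([22, 0, 305]) cube([647, 379, 31]);
translate([22, 0, 610]) cube([647, 379, 31]);
translate([22, 0, 915]) cube([647, 379, 31]);


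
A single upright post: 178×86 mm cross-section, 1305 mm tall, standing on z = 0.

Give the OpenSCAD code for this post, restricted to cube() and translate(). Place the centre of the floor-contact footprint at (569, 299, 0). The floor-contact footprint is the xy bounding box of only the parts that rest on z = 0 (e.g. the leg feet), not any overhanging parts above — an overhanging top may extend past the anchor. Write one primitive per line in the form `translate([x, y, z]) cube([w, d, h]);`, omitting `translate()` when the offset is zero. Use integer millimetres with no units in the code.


translate([480, 256, 0]) cube([178, 86, 1305]);


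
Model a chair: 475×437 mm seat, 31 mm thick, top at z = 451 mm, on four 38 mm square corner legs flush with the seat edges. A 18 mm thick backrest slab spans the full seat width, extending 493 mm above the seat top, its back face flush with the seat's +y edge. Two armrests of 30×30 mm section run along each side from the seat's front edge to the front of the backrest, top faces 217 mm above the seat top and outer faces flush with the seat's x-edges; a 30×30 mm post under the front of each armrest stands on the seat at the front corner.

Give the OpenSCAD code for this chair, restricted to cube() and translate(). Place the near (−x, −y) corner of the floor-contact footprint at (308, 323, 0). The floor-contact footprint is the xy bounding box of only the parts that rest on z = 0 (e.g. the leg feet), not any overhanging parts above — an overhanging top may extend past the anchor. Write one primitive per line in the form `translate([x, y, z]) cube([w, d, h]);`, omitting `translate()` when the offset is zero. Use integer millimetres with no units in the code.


translate([308, 323, 420]) cube([475, 437, 31]);
translate([308, 323, 0]) cube([38, 38, 420]);
translate([745, 323, 0]) cube([38, 38, 420]);
translate([308, 722, 0]) cube([38, 38, 420]);
translate([745, 722, 0]) cube([38, 38, 420]);
translate([308, 742, 451]) cube([475, 18, 493]);
translate([308, 323, 638]) cube([30, 419, 30]);
translate([753, 323, 638]) cube([30, 419, 30]);
translate([308, 323, 451]) cube([30, 30, 187]);
translate([753, 323, 451]) cube([30, 30, 187]);


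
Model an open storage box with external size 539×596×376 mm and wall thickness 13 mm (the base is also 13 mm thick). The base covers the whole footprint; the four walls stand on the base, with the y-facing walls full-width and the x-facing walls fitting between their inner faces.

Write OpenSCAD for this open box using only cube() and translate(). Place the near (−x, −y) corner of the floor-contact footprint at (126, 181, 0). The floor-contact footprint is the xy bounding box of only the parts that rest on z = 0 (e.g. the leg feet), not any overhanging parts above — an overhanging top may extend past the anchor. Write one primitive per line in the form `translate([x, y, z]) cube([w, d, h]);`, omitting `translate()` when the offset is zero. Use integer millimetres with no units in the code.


translate([126, 181, 0]) cube([539, 596, 13]);
translate([126, 181, 13]) cube([539, 13, 363]);
translate([126, 764, 13]) cube([539, 13, 363]);
translate([126, 194, 13]) cube([13, 570, 363]);
translate([652, 194, 13]) cube([13, 570, 363]);


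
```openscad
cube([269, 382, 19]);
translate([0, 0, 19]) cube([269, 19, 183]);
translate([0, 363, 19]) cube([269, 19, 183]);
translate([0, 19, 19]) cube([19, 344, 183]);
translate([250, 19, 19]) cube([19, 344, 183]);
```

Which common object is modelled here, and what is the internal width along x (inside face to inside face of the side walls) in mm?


An open box. The internal width is 231 mm.

A 269×382 base slab with four walls standing on it — an open box. The base is 269 mm wide and the walls are 19 mm thick, so the internal width is 269 − 2 × 19 = 231 mm.


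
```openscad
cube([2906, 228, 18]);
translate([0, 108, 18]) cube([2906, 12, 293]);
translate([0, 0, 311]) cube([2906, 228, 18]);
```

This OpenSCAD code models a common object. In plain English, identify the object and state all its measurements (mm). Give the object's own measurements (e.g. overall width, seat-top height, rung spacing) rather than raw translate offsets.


An I-beam lying along x, 2906 mm long. Overall section height 329 mm. Two flanges 228 mm wide (y) and 18 mm thick, one on the floor and one at the top; a web 12 mm thick runs between them, centred on the flange width.


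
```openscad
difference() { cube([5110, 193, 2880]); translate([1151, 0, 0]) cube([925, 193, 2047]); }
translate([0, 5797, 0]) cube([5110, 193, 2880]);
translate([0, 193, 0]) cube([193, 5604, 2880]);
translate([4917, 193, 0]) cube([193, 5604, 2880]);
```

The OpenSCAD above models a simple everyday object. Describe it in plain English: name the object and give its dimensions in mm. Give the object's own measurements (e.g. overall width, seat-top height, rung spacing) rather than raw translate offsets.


A single room: four walls, each 2880 mm tall and 193 mm thick, enclosing an outside footprint 5110×5990 mm (x × y), no floor or roof. The front and back walls (−y and +y sides) run the full x-width; the side walls fit between their inner faces. A door opening 925 mm wide and 2047 mm tall is cut through the front wall from the floor up, its −x edge 1151 mm from the wall's −x end.


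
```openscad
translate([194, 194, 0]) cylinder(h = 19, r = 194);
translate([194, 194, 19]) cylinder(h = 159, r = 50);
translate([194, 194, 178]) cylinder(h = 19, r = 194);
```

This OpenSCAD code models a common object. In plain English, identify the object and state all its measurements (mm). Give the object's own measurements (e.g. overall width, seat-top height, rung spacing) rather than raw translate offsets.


A spool: two coaxial disc flanges of radius 194 mm and thickness 19 mm, joined by a core cylinder of radius 50 mm and height 159 mm. The lower flange rests on z = 0 and the three cylinders share a vertical axis.


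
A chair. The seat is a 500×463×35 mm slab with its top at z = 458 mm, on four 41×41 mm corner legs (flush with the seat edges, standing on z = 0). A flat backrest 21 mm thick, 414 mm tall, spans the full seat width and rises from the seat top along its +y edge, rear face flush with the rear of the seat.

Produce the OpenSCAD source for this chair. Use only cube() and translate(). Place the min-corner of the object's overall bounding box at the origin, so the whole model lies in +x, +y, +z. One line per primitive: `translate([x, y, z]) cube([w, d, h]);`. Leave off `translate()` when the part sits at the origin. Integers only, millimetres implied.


translate([0, 0, 423]) cube([500, 463, 35]);
cube([41, 41, 423]);
translate([459, 0, 0]) cube([41, 41, 423]);
translate([0, 422, 0]) cube([41, 41, 423]);
translate([459, 422, 0]) cube([41, 41, 423]);
translate([0, 442, 458]) cube([500, 21, 414]);


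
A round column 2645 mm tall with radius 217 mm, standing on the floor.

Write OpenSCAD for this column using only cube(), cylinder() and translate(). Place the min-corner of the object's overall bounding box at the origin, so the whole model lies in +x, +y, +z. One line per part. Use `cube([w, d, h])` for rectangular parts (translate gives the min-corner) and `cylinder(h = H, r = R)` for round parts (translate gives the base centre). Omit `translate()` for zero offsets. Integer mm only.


translate([217, 217, 0]) cylinder(h = 2645, r = 217);


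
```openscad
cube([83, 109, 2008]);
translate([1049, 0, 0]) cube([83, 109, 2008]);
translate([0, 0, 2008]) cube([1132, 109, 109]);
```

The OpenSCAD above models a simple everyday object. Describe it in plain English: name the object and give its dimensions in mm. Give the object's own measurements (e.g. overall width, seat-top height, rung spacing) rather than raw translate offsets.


A door frame. The clear opening is 966 mm wide and 2008 mm high. Two 83 mm wide jambs, 109 mm deep, stand either side of the opening from the floor to the top of the opening. A 109 mm thick head sits across the top of both jambs, spanning the full outside width of the frame.


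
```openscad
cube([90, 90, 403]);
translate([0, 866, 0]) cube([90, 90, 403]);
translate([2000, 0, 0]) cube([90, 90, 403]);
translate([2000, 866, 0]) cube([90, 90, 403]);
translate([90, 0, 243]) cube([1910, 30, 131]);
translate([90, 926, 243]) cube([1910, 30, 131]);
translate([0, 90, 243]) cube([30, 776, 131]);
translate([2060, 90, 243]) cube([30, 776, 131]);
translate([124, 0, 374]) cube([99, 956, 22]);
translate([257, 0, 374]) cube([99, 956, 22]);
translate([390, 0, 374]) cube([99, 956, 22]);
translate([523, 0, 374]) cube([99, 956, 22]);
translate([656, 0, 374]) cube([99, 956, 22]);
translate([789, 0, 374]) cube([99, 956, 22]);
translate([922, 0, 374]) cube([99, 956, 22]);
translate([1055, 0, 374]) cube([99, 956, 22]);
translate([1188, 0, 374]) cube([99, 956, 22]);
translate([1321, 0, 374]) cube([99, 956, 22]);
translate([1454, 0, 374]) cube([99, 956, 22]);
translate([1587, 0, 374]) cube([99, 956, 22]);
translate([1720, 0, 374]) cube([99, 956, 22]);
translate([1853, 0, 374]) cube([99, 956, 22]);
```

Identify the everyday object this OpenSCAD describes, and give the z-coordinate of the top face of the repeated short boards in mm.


A bed frame. The slat-top height is 396 mm.

Four posts, four rails, and a row of slats — a bed frame. Slats sit on the rails at z = 243 + 131 = 374; with slat thickness 22, the top is 396 mm.


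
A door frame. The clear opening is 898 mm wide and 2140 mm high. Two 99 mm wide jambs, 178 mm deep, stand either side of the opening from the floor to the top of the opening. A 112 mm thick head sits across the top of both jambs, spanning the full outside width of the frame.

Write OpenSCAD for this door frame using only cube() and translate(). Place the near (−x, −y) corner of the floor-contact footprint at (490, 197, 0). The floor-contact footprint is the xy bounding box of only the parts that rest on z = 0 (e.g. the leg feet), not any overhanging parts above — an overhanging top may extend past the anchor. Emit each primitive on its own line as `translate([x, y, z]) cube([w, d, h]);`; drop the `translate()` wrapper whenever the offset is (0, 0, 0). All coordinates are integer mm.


translate([490, 197, 0]) cube([99, 178, 2140]);
translate([1487, 197, 0]) cube([99, 178, 2140]);
translate([490, 197, 2140]) cube([1096, 178, 112]);


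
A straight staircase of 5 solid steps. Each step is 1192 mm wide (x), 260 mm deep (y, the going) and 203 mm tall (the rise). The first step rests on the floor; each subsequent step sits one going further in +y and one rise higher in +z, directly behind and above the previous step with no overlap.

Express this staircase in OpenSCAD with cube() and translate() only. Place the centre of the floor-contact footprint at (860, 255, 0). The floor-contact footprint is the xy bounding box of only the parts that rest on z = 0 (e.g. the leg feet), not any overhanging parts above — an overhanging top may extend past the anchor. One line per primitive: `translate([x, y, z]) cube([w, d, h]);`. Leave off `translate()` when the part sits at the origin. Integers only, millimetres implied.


translate([264, 125, 0]) cube([1192, 260, 203]);
translate([264, 385, 203]) cube([1192, 260, 203]);
translate([264, 645, 406]) cube([1192, 260, 203]);
translate([264, 905, 609]) cube([1192, 260, 203]);
translate([264, 1165, 812]) cube([1192, 260, 203]);


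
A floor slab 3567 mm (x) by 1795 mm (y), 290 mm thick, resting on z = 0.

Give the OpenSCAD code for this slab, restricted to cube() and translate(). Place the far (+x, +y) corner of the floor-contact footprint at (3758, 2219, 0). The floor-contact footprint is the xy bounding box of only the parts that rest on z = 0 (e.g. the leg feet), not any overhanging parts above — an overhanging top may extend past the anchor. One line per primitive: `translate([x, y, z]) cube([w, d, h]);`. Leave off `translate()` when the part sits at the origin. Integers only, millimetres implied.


translate([191, 424, 0]) cube([3567, 1795, 290]);


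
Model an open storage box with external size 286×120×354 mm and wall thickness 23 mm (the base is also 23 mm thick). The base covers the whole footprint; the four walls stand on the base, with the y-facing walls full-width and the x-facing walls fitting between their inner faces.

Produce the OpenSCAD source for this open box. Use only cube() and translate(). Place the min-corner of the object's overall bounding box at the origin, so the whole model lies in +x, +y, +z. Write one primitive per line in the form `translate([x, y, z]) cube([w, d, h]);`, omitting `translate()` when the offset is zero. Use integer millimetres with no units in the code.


cube([286, 120, 23]);
translate([0, 0, 23]) cube([286, 23, 331]);
translate([0, 97, 23]) cube([286, 23, 331]);
translate([0, 23, 23]) cube([23, 74, 331]);
translate([263, 23, 23]) cube([23, 74, 331]);


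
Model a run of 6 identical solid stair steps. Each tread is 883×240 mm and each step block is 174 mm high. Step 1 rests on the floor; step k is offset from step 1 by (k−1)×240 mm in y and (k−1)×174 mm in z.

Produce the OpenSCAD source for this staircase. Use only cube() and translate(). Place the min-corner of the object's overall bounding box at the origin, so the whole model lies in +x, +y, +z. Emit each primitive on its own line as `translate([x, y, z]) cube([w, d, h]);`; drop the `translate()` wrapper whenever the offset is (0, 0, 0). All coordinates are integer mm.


cube([883, 240, 174]);
translate([0, 240, 174]) cube([883, 240, 174]);
translate([0, 480, 348]) cube([883, 240, 174]);
translate([0, 720, 522]) cube([883, 240, 174]);
translate([0, 960, 696]) cube([883, 240, 174]);
translate([0, 1200, 870]) cube([883, 240, 174]);


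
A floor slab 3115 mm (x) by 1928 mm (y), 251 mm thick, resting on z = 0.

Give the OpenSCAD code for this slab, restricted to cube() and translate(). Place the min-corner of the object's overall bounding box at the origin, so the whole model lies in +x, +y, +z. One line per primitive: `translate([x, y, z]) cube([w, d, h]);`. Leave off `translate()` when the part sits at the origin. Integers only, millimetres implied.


cube([3115, 1928, 251]);


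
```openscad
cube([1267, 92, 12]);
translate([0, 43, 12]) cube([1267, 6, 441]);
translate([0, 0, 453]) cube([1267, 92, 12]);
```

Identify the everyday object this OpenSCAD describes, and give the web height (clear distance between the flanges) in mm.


An I-beam. The web height is 441 mm.

Two wide flanges with a thin centred web — an I-beam. Overall 465 mm minus two 12 mm flanges gives a web of 465 − 2·12 = 441 mm.


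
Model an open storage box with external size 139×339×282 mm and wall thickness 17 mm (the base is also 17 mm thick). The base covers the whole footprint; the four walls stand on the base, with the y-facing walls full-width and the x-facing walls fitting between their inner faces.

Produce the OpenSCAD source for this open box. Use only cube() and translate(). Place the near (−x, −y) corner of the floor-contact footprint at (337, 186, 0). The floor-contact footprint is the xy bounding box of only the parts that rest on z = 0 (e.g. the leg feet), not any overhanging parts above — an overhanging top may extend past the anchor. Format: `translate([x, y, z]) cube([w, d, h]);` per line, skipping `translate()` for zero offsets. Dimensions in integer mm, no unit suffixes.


translate([337, 186, 0]) cube([139, 339, 17]);
translate([337, 186, 17]) cube([139, 17, 265]);
translate([337, 508, 17]) cube([139, 17, 265]);
translate([337, 203, 17]) cube([17, 305, 265]);
translate([459, 203, 17]) cube([17, 305, 265]);


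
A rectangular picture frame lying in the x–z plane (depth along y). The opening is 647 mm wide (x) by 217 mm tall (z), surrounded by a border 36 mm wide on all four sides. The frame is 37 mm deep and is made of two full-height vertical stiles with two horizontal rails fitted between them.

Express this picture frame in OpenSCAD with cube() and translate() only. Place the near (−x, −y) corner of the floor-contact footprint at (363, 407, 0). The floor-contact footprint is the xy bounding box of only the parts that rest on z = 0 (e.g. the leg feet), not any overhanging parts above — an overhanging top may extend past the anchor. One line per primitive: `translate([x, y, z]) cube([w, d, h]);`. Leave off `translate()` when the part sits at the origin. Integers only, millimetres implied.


translate([363, 407, 0]) cube([36, 37, 289]);
translate([1046, 407, 0]) cube([36, 37, 289]);
translate([399, 407, 0]) cube([647, 37, 36]);
translate([399, 407, 253]) cube([647, 37, 36]);


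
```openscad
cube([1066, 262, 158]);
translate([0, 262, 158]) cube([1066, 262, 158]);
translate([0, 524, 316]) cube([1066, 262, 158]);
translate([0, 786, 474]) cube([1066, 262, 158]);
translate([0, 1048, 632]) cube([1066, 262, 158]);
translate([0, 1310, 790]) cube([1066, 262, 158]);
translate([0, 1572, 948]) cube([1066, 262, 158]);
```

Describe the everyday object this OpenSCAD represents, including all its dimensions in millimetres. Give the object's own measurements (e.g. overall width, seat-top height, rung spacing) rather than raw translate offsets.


A straight staircase of 7 solid steps. Each step is 1066 mm wide (x), 262 mm deep (y, the going) and 158 mm tall (the rise). The first step rests on the floor; each subsequent step sits one going further in +y and one rise higher in +z, directly behind and above the previous step with no overlap.


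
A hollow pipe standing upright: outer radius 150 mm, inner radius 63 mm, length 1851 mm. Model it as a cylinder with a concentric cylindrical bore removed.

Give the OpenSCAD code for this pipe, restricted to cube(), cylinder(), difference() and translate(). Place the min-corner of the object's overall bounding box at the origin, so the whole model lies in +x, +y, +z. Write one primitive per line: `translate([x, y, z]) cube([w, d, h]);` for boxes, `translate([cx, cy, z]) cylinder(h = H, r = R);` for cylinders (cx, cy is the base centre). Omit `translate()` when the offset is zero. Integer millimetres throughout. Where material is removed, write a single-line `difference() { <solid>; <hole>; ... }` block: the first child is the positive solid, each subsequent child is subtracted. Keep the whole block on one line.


difference() { translate([150, 150, 0]) cylinder(h = 1851, r = 150); translate([150, 150, 0]) cylinder(h = 1851, r = 63); }
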